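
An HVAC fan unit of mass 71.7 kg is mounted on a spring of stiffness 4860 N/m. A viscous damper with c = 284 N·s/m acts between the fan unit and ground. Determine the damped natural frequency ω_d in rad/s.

7.99 rad/s

ω_n = √(k/m) = √(4860/71.7) = 8.233 rad/s.
Critical damping c_c = 2√(k·m) = 2√(4860 × 71.7) = 1181 N·s/m, so ζ = c/c_c = 284/1181 = 0.2406.
ω_d = ω_n√(1 − ζ²) = 8.233 × √(1 − 0.0579) = 7.991 rad/s.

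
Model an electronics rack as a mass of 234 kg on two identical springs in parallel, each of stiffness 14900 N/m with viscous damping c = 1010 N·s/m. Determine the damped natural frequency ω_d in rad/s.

Parallel springs add: k_eq = 2 × 14900 = 29800 N/m.
ω_n = √(k_eq/m) = √(29800/234) = 11.28 rad/s.
Critical damping c_c = 2√(k_eq·m) = 2√(29800 × 234) = 5281 N·s/m, so ζ = c/c_c = 1010/5281 = 0.1912.
ω_d = ω_n√(1 − ζ²) = 11.28 × √(1 − 0.0366) = 11.08 rad/s.

11.1 rad/s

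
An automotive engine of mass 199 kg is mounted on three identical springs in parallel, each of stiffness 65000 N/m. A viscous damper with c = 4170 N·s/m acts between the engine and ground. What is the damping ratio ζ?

Parallel springs add: k_eq = 3 × 65000 = 195000 N/m.
ω_n = √(k_eq/m) = √(195000/199) = 31.30 rad/s.
Critical damping c_c = 2√(k_eq·m) = 2√(195000 × 199) = 12460 N·s/m, so ζ = c/c_c = 4170/12460 = 0.3347.

0.335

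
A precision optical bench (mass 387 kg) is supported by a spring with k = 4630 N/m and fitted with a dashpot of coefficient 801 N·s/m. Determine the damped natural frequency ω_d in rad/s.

3.30 rad/s

ω_n = √(k/m) = √(4630/387) = 3.459 rad/s.
Critical damping c_c = 2√(k·m) = 2√(4630 × 387) = 2677 N·s/m, so ζ = c/c_c = 801/2677 = 0.2992.
ω_d = ω_n√(1 − ζ²) = 3.459 × √(1 − 0.0895) = 3.300 rad/s.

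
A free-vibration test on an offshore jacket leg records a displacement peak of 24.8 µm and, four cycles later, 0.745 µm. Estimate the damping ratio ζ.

Logarithmic decrement δ = (1/n)·ln(x₀/x_n) = (1/4)·ln(24.8/0.745) = (1/4)·ln(33.29) = 0.8763.
ζ = δ/√(4π² + δ²) = 0.8763/√(39.48 + 0.768) = 0.8763/6.344 = 0.1381.

0.138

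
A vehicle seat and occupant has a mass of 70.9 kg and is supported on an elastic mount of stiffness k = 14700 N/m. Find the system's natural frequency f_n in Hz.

2.29 Hz

ω_n = √(k/m) = √(14700/70.9) = √207.3 = 14.40 rad/s.
f_n = ω_n/(2π) = 14.40/6.283 = 2.292 Hz.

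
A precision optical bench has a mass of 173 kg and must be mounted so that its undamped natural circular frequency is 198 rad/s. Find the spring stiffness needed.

k = m·ω_n² = 173 × 198.0² = 173 × 39200 = 6782000 N/m.

6780000 N/m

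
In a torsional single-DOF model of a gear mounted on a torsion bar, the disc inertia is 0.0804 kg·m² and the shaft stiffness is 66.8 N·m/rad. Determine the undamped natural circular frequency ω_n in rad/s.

ω_n = √(k_t/J) = √(66.8/0.0804) = √830.8 = 28.82 rad/s.

28.8 rad/s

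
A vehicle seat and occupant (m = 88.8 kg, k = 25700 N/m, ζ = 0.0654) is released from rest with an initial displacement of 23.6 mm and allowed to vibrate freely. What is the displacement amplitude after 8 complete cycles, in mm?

Logarithmic decrement δ = 2πζ/√(1 − ζ²) = 2π × 0.06540/√(1 − 0.00428) = 0.4118.
After n cycles, x_n/x₀ = e^(−nδ), so x_8 = 23.6 × e^(−8 × 0.4118) = 23.6 × 0.03709 = 0.8753 mm.

0.875 mm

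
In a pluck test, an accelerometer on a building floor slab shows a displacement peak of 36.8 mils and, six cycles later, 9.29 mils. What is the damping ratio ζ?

Logarithmic decrement δ = (1/n)·ln(x₀/x_n) = (1/6)·ln(36.8/9.29) = (1/6)·ln(3.961) = 0.2294.
ζ = δ/√(4π² + δ²) = 0.2294/√(39.48 + 0.0526) = 0.2294/6.287 = 0.03649.

0.0365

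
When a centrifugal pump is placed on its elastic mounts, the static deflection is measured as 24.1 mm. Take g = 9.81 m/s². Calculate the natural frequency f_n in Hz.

ω_n = √(g/δ_st) = √(9.81/0.0241) = √407.1 = 20.18 rad/s.
f_n = ω_n/(2π) = 20.18/6.283 = 3.211 Hz.

3.21 Hz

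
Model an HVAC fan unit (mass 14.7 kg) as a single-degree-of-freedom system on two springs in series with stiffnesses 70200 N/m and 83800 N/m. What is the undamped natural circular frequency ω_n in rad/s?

51.0 rad/s

Series springs: 1/k_eq = 1/70200 + 1/83800 = 2.618×10^-5, so k_eq = 38200 N/m.
ω_n = √(k_eq/m) = √(38200/14.7) = √2599 = 50.98 rad/s.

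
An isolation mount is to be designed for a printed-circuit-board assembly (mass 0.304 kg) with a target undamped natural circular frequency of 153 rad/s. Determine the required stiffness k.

7120 N/m

k = m·ω_n² = 0.304 × 153.0² = 0.304 × 23410 = 7116 N/m.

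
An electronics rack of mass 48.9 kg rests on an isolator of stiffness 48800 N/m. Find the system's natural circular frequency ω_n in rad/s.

ω_n = √(k/m) = √(48800/48.9) = √998.0 = 31.59 rad/s.

31.6 rad/s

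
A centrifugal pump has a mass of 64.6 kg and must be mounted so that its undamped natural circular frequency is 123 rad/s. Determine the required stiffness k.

977000 N/m

k = m·ω_n² = 64.6 × 123.0² = 64.6 × 15130 = 977300 N/m.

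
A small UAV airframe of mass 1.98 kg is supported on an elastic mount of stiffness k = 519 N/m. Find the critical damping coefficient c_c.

64.1 N·s/m

c_c = 2√(k·m) = 2√(519.0 × 1.98) = 2 × 32.06 = 64.11 N·s/m.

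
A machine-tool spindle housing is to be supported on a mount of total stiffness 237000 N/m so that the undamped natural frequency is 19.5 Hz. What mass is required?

15.8 kg

ω_n = 2πf_n = 2π × 19.5 = 122.5 rad/s.
m = k/ω_n² = 237000/122.5² = 237000/15010 = 15.79 kg.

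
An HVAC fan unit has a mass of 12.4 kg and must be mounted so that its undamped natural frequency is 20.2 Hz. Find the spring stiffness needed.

ω_n = 2πf_n = 2π × 20.2 = 126.9 rad/s.
k = m·ω_n² = 12.4 × 126.9² = 12.4 × 16110 = 199700 N/m.

200000 N/m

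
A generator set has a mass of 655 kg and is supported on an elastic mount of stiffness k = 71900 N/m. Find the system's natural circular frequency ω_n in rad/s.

10.5 rad/s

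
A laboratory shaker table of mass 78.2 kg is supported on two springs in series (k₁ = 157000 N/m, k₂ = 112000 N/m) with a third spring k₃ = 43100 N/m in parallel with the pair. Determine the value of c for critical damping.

5820 N·s/m

Series pair: k_s = k₁k₂/(k₁+k₂) = (157000)(112000)/(157000 + 112000) = 65370 N/m. In parallel with k₃: k_eq = 65370 + 43100 = 108500 N/m.
c_c = 2√(k_eq·m) = 2√(108500 × 78.2) = 2 × 2912 = 5825 N·s/m.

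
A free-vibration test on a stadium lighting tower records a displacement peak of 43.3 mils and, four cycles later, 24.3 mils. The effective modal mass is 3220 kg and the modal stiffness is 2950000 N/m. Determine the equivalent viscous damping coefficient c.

Logarithmic decrement δ = (1/n)·ln(x₀/x_n) = (1/4)·ln(43.3/24.3) = (1/4)·ln(1.782) = 0.1444.
ζ = δ/√(4π² + δ²) = 0.1444/√(39.48 + 0.0209) = 0.1444/6.285 = 0.02298.
c = ζ · 2√(km) = 0.02298 × 2√(2950000 × 3220) = 0.02298 × 194900 = 4479 N·s/m.

4480 N·s/m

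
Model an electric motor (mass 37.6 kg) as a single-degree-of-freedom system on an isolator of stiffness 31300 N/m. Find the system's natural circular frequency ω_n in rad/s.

ω_n = √(k/m) = √(31300/37.6) = √832.4 = 28.85 rad/s.

28.9 rad/s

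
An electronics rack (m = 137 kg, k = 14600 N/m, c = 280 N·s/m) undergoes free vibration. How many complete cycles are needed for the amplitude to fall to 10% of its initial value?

ζ = c/(2√(km)) = 280/(2√(14600 × 137)) = 280/2829 = 0.09899.
Logarithmic decrement δ = 2πζ/√(1 − ζ²) = 2π × 0.09899/√(1 − 0.00980) = 0.6250.
x_n/x₀ = e^(−nδ) ≤ 0.1; take ln: n ≥ ln(1/0.1)/δ = 2.303/0.6250 = 3.684.
So 4 complete cycles are required.

4 cycles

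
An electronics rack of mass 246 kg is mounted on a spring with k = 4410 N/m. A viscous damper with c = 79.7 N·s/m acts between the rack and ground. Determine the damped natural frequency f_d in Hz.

ω_n = √(k/m) = √(4410/246) = 4.234 rad/s.
Critical damping c_c = 2√(k·m) = 2√(4410 × 246) = 2083 N·s/m, so ζ = c/c_c = 79.7/2083 = 0.03826.
ω_d = ω_n√(1 − ζ²) = 4.234 × √(1 − 0.00146) = 4.231 rad/s.
f_d = ω_d/(2π) = 0.6734 Hz.

0.673 Hz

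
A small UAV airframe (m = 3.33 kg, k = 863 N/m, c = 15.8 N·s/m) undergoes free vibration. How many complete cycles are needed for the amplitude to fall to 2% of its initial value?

ζ = c/(2√(km)) = 15.8/(2√(863 × 3.33)) = 15.8/107.2 = 0.1474.
Logarithmic decrement δ = 2πζ/√(1 − ζ²) = 2π × 0.1474/√(1 − 0.0217) = 0.9362.
x_n/x₀ = e^(−nδ) ≤ 0.02; take ln: n ≥ ln(1/0.02)/δ = 3.912/0.9362 = 4.179.
So 5 complete cycles are required.

5 cycles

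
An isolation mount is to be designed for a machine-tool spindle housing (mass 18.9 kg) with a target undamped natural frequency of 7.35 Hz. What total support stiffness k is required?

40300 N/m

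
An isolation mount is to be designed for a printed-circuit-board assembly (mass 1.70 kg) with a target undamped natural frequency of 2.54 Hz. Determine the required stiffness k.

ω_n = 2πf_n = 2π × 2.54 = 15.96 rad/s.
k = m·ω_n² = 1.70 × 15.96² = 1.70 × 254.7 = 433.0 N/m.

433 N/m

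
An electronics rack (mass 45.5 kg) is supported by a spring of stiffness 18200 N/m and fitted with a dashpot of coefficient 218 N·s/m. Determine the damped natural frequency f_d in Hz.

3.16 Hz

ω_n = √(k/m) = √(18200/45.5) = 20.00 rad/s.
Critical damping c_c = 2√(k·m) = 2√(18200 × 45.5) = 1820 N·s/m, so ζ = c/c_c = 218/1820 = 0.1198.
ω_d = ω_n√(1 − ζ²) = 20.00 × √(1 − 0.0143) = 19.86 rad/s.
f_d = ω_d/(2π) = 3.160 Hz.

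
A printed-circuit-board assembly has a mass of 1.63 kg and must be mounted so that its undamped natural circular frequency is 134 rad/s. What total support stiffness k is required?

29300 N/m

k = m·ω_n² = 1.63 × 134.0² = 1.63 × 17960 = 29270 N/m.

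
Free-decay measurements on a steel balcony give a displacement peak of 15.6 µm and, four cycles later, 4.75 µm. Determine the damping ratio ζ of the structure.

Logarithmic decrement δ = (1/n)·ln(x₀/x_n) = (1/4)·ln(15.6/4.75) = (1/4)·ln(3.284) = 0.2973.
ζ = δ/√(4π² + δ²) = 0.2973/√(39.48 + 0.0884) = 0.2973/6.290 = 0.04726.

0.0473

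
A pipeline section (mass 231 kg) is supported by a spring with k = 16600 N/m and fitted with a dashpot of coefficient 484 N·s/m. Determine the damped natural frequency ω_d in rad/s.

8.41 rad/s

ω_n = √(k/m) = √(16600/231) = 8.477 rad/s.
Critical damping c_c = 2√(k·m) = 2√(16600 × 231) = 3916 N·s/m, so ζ = c/c_c = 484/3916 = 0.1236.
ω_d = ω_n√(1 − ζ²) = 8.477 × √(1 − 0.0153) = 8.412 rad/s.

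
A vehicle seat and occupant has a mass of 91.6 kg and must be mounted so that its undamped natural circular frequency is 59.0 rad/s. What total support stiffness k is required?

319000 N/m

k = m·ω_n² = 91.6 × 59.00² = 91.6 × 3481 = 318900 N/m.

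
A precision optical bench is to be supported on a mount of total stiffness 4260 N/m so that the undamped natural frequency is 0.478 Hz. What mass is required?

ω_n = 2πf_n = 2π × 0.478 = 3.003 rad/s.
m = k/ω_n² = 4260/3.003² = 4260/9.020 = 472.3 kg.

472 kg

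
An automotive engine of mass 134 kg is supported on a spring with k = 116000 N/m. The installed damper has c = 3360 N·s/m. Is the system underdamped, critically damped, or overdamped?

underdamped

c_c = 2√(k·m) = 7885 N·s/m; ζ = c/c_c = 3360/7885 = 0.426.
Since ζ < 1 the system is underdamped.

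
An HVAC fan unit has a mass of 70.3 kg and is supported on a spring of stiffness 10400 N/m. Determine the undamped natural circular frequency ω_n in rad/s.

ω_n = √(k/m) = √(10400/70.3) = √147.9 = 12.16 rad/s.

12.2 rad/s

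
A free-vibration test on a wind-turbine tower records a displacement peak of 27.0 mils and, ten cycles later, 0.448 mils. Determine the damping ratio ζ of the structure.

0.0651

Logarithmic decrement δ = (1/n)·ln(x₀/x_n) = (1/10)·ln(27.0/0.448) = (1/10)·ln(60.27) = 0.4099.
ζ = δ/√(4π² + δ²) = 0.4099/√(39.48 + 0.168) = 0.4099/6.297 = 0.06510.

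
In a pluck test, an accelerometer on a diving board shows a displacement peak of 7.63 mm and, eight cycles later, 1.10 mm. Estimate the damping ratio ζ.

Logarithmic decrement δ = (1/n)·ln(x₀/x_n) = (1/8)·ln(7.63/1.10) = (1/8)·ln(6.936) = 0.2421.
ζ = δ/√(4π² + δ²) = 0.2421/√(39.48 + 0.0586) = 0.2421/6.288 = 0.03850.

0.0385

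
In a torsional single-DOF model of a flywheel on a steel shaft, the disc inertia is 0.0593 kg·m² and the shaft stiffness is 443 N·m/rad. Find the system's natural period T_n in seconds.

ω_n = √(k_t/J) = √(443/0.0593) = √7470 = 86.43 rad/s.
T_n = 2π/ω_n = 6.283/86.43 = 0.07270 s.

0.0727 s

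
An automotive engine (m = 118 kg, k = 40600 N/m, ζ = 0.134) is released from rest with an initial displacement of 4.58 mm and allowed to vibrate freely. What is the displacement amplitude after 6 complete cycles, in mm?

0.0280 mm

Logarithmic decrement δ = 2πζ/√(1 − ζ²) = 2π × 0.1340/√(1 − 0.0180) = 0.8496.
After n cycles, x_n/x₀ = e^(−nδ), so x_6 = 4.58 × e^(−6 × 0.8496) = 4.58 × 0.006111 = 0.02799 mm.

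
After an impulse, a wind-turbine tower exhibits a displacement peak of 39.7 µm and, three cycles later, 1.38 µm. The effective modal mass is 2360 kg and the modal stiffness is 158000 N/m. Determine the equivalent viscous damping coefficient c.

6780 N·s/m

Logarithmic decrement δ = (1/n)·ln(x₀/x_n) = (1/3)·ln(39.7/1.38) = (1/3)·ln(28.77) = 1.120.
ζ = δ/√(4π² + δ²) = 1.120/√(39.48 + 1.25) = 1.120/6.382 = 0.1755.
c = ζ · 2√(km) = 0.1755 × 2√(158000 × 2360) = 0.1755 × 38620 = 6776 N·s/m.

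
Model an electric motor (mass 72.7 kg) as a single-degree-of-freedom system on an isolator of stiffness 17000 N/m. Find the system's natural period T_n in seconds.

0.411 s

ω_n = √(k/m) = √(17000/72.7) = √233.8 = 15.29 rad/s.
T_n = 2π/ω_n = 6.283/15.29 = 0.4109 s.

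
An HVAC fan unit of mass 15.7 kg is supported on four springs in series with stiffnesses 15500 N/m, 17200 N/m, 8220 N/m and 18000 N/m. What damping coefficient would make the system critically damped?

Series springs: 1/k_eq = 1/15500 + 1/17200 + 1/8220 + 1/18000 = 0.0002999, so k_eq = 3335 N/m.
c_c = 2√(k_eq·m) = 2√(3335 × 15.7) = 2 × 228.8 = 457.6 N·s/m.

458 N·s/m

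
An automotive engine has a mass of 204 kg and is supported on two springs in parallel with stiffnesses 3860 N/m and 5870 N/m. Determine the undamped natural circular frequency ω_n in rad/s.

Parallel springs add: k_eq = 3860 + 5870 = 9730 N/m.
ω_n = √(k_eq/m) = √(9730/204) = √47.70 = 6.906 rad/s.

6.91 rad/s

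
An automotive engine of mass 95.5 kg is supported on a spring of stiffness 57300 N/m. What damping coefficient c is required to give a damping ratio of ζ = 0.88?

c_c = 2√(k·m) = 2√(57300 × 95.5) = 4679 N·s/m.
c = ζ·c_c = 0.88 × 4679 = 4117 N·s/m.

4120 N·s/m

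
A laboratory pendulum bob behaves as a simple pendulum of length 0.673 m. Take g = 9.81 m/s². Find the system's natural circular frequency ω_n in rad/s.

For a simple pendulum ω_n = √(g/L) = √(9.81/0.673) = √14.58 = 3.818 rad/s.

3.82 rad/s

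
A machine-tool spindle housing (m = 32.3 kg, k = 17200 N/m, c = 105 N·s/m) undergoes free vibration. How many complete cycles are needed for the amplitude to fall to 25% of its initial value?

4 cycles

ζ = c/(2√(km)) = 105/(2√(17200 × 32.3)) = 105/1491 = 0.07044.
Logarithmic decrement δ = 2πζ/√(1 − ζ²) = 2π × 0.07044/√(1 − 0.00496) = 0.4437.
x_n/x₀ = e^(−nδ) ≤ 0.25; take ln: n ≥ ln(1/0.25)/δ = 1.386/0.4437 = 3.125.
So 4 complete cycles are required.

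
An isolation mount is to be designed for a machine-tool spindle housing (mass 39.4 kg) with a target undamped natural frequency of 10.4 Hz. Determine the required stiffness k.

ω_n = 2πf_n = 2π × 10.4 = 65.35 rad/s.
k = m·ω_n² = 39.4 × 65.35² = 39.4 × 4270 = 168200 N/m.

168000 N/m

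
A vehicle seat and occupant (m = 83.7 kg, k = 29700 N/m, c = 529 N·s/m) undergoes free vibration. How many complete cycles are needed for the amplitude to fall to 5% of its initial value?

ζ = c/(2√(km)) = 529/(2√(29700 × 83.7)) = 529/3153 = 0.1678.
Logarithmic decrement δ = 2πζ/√(1 − ζ²) = 2π × 0.1678/√(1 − 0.0281) = 1.069.
x_n/x₀ = e^(−nδ) ≤ 0.05; take ln: n ≥ ln(1/0.05)/δ = 2.996/1.069 = 2.802.
So 3 complete cycles are required.

3 cycles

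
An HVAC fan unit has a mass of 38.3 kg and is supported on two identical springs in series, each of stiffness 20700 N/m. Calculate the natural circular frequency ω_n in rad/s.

Series springs: 1/k_eq = 2/20700, so k_eq = 20700/2 = 10350 N/m.
ω_n = √(k_eq/m) = √(10350/38.3) = √270.2 = 16.44 rad/s.

16.4 rad/s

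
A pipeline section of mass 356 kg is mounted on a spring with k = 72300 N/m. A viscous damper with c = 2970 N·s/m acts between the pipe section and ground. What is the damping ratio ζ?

ω_n = √(k/m) = √(72300/356) = 14.25 rad/s.
Critical damping c_c = 2√(k·m) = 2√(72300 × 356) = 10150 N·s/m, so ζ = c/c_c = 2970/10150 = 0.2927.

0.293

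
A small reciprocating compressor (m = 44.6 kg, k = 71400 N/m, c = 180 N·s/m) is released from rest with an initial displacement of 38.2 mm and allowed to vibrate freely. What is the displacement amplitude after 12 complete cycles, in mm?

0.848 mm

ζ = c/(2√(km)) = 180/(2√(71400 × 44.6)) = 180/3569 = 0.05043.
Logarithmic decrement δ = 2πζ/√(1 − ζ²) = 2π × 0.05043/√(1 − 0.00254) = 0.3173.
After n cycles, x_n/x₀ = e^(−nδ), so x_12 = 38.2 × e^(−12 × 0.3173) = 38.2 × 0.02220 = 0.8482 mm.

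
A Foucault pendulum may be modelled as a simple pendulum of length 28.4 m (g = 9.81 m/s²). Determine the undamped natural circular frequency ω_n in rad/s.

0.588 rad/s

For a simple pendulum ω_n = √(g/L) = √(9.81/28.4) = √0.3454 = 0.5877 rad/s.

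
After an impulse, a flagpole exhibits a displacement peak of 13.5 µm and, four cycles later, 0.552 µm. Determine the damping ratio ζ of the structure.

Logarithmic decrement δ = (1/n)·ln(x₀/x_n) = (1/4)·ln(13.5/0.552) = (1/4)·ln(24.46) = 0.7992.
ζ = δ/√(4π² + δ²) = 0.7992/√(39.48 + 0.639) = 0.7992/6.334 = 0.1262.

0.126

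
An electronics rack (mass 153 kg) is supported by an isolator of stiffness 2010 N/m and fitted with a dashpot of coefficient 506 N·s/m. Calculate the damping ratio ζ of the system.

0.456

ω_n = √(k/m) = √(2010/153) = 3.625 rad/s.
Critical damping c_c = 2√(k·m) = 2√(2010 × 153) = 1109 N·s/m, so ζ = c/c_c = 506/1109 = 0.4562.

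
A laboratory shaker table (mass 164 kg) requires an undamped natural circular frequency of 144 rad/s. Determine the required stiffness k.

k = m·ω_n² = 164 × 144.0² = 164 × 20740 = 3401000 N/m.

3400000 N/m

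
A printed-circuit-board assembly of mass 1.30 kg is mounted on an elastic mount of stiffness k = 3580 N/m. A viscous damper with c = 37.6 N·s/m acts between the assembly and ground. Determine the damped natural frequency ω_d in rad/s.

ω_n = √(k/m) = √(3580/1.30) = 52.48 rad/s.
Critical damping c_c = 2√(k·m) = 2√(3580 × 1.30) = 136.4 N·s/m, so ζ = c/c_c = 37.6/136.4 = 0.2756.
ω_d = ω_n√(1 − ζ²) = 52.48 × √(1 − 0.0759) = 50.45 rad/s.

50.4 rad/s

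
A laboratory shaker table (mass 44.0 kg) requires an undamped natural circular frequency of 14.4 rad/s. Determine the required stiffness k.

k = m·ω_n² = 44.0 × 14.40² = 44.0 × 207.4 = 9124 N/m.

9120 N/m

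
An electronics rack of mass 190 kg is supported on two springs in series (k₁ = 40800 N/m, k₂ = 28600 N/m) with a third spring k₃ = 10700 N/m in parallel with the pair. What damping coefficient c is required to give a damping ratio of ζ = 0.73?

3340 N·s/m

Series pair: k_s = k₁k₂/(k₁+k₂) = (40800)(28600)/(40800 + 28600) = 16810 N/m. In parallel with k₃: k_eq = 16810 + 10700 = 27510 N/m.
c_c = 2√(k_eq·m) = 2√(27510 × 190) = 4573 N·s/m.
c = ζ·c_c = 0.73 × 4573 = 3338 N·s/m.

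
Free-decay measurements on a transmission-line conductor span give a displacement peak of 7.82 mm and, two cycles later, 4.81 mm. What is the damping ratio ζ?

0.0386

Logarithmic decrement δ = (1/n)·ln(x₀/x_n) = (1/2)·ln(7.82/4.81) = (1/2)·ln(1.626) = 0.2430.
ζ = δ/√(4π² + δ²) = 0.2430/√(39.48 + 0.0590) = 0.2430/6.288 = 0.03864.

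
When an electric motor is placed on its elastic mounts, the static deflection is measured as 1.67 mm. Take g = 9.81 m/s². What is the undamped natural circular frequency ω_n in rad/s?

ω_n = √(g/δ_st) = √(9.81/0.00167) = √5874 = 76.64 rad/s.

76.6 rad/s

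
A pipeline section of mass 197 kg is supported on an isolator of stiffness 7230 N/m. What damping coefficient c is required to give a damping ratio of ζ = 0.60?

1430 N·s/m

c_c = 2√(k·m) = 2√(7230 × 197) = 2387 N·s/m.
c = ζ·c_c = 0.60 × 2387 = 1432 N·s/m.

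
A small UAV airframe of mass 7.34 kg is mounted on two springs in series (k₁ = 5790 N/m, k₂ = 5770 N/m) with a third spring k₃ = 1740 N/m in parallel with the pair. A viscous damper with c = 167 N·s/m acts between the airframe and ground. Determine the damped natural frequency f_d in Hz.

3.56 Hz

Series pair: k_s = k₁k₂/(k₁+k₂) = (5790)(5770)/(5790 + 5770) = 2890 N/m. In parallel with k₃: k_eq = 2890 + 1740 = 4630 N/m.
ω_n = √(k_eq/m) = √(4630/7.34) = 25.12 rad/s.
Critical damping c_c = 2√(k_eq·m) = 2√(4630 × 7.34) = 368.7 N·s/m, so ζ = c/c_c = 167/368.7 = 0.4529.
ω_d = ω_n√(1 − ζ²) = 25.12 × √(1 − 0.205) = 22.39 rad/s.
f_d = ω_d/(2π) = 3.564 Hz.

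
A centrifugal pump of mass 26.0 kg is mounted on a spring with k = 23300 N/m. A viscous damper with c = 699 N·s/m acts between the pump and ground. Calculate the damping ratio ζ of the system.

0.449

ω_n = √(k/m) = √(23300/26.0) = 29.94 rad/s.
Critical damping c_c = 2√(k·m) = 2√(23300 × 26.0) = 1557 N·s/m, so ζ = c/c_c = 699/1557 = 0.4490.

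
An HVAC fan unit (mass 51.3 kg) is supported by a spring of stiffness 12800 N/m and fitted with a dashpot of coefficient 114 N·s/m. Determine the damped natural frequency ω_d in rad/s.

15.8 rad/s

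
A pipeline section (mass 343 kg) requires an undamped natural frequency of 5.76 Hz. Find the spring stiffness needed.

449000 N/m

ω_n = 2πf_n = 2π × 5.76 = 36.19 rad/s.
k = m·ω_n² = 343 × 36.19² = 343 × 1310 = 449300 N/m.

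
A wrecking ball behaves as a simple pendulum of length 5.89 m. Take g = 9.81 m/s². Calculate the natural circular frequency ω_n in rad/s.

For a simple pendulum ω_n = √(g/L) = √(9.81/5.89) = √1.666 = 1.291 rad/s.

1.29 rad/s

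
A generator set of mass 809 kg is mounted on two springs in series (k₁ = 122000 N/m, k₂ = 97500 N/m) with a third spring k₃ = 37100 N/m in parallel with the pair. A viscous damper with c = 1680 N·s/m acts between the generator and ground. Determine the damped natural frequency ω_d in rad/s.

Series pair: k_s = k₁k₂/(k₁+k₂) = (122000)(97500)/(122000 + 97500) = 54190 N/m. In parallel with k₃: k_eq = 54190 + 37100 = 91290 N/m.
ω_n = √(k_eq/m) = √(91290/809) = 10.62 rad/s.
Critical damping c_c = 2√(k_eq·m) = 2√(91290 × 809) = 17190 N·s/m, so ζ = c/c_c = 1680/17190 = 0.09774.
ω_d = ω_n√(1 − ζ²) = 10.62 × √(1 − 0.00955) = 10.57 rad/s.

10.6 rad/s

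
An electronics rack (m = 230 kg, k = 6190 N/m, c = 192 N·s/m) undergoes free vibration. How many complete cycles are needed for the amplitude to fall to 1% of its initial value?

ζ = c/(2√(km)) = 192/(2√(6190 × 230)) = 192/2386 = 0.08046.
Logarithmic decrement δ = 2πζ/√(1 − ζ²) = 2π × 0.08046/√(1 − 0.00647) = 0.5072.
x_n/x₀ = e^(−nδ) ≤ 0.01; take ln: n ≥ ln(1/0.01)/δ = 4.605/0.5072 = 9.080.
So 10 complete cycles are required.

10 cycles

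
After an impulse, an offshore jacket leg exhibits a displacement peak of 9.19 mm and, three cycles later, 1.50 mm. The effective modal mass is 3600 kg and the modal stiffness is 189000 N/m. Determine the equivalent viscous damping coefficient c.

Logarithmic decrement δ = (1/n)·ln(x₀/x_n) = (1/3)·ln(9.19/1.50) = (1/3)·ln(6.127) = 0.6042.
ζ = δ/√(4π² + δ²) = 0.6042/√(39.48 + 0.365) = 0.6042/6.312 = 0.09572.
c = ζ · 2√(km) = 0.09572 × 2√(189000 × 3600) = 0.09572 × 52170 = 4994 N·s/m.

4990 N·s/m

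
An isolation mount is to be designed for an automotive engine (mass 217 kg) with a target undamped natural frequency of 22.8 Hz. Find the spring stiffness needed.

4450000 N/m

ω_n = 2πf_n = 2π × 22.8 = 143.3 rad/s.
k = m·ω_n² = 217 × 143.3² = 217 × 20520 = 4453000 N/m.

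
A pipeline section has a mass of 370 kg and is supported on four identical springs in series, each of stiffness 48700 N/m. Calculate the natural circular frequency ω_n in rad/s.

5.74 rad/s

Series springs: 1/k_eq = 4/48700, so k_eq = 48700/4 = 12180 N/m.
ω_n = √(k_eq/m) = √(12180/370) = √32.91 = 5.736 rad/s.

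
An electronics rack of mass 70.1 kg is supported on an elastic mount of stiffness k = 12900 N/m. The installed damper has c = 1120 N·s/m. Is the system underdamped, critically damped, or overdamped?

c_c = 2√(k·m) = 1902 N·s/m; ζ = c/c_c = 1120/1902 = 0.589.
Since ζ < 1 the system is underdamped.

underdamped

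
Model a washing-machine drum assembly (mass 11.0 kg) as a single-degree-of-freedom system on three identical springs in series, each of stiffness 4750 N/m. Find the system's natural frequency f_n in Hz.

Series springs: 1/k_eq = 3/4750, so k_eq = 4750/3 = 1583 N/m.
ω_n = √(k_eq/m) = √(1583/11.0) = √143.9 = 12.00 rad/s.
f_n = ω_n/(2π) = 12.00/6.283 = 1.909 Hz.

1.91 Hz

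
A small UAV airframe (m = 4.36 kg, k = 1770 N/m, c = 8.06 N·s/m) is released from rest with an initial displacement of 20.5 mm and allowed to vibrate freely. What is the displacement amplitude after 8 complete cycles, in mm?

2.04 mm

ζ = c/(2√(km)) = 8.06/(2√(1770 × 4.36)) = 8.06/175.7 = 0.04587.
Logarithmic decrement δ = 2πζ/√(1 − ζ²) = 2π × 0.04587/√(1 − 0.00210) = 0.2885.
After n cycles, x_n/x₀ = e^(−nδ), so x_8 = 20.5 × e^(−8 × 0.2885) = 20.5 × 0.09942 = 2.038 mm.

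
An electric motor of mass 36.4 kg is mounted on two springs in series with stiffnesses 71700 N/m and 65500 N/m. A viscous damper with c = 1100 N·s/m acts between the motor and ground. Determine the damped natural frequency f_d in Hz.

4.25 Hz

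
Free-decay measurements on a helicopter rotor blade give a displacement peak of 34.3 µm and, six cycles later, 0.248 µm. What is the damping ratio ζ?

0.130

Logarithmic decrement δ = (1/n)·ln(x₀/x_n) = (1/6)·ln(34.3/0.248) = (1/6)·ln(138.3) = 0.8216.
ζ = δ/√(4π² + δ²) = 0.8216/√(39.48 + 0.675) = 0.8216/6.337 = 0.1297.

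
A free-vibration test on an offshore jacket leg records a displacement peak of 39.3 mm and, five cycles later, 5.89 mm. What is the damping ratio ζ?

0.0603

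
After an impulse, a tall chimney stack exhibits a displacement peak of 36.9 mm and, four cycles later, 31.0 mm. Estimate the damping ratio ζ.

0.00693

Logarithmic decrement δ = (1/n)·ln(x₀/x_n) = (1/4)·ln(36.9/31.0) = (1/4)·ln(1.190) = 0.04356.
ζ = δ/√(4π² + δ²) = 0.04356/√(39.48 + 0.00190) = 0.04356/6.283 = 0.006932.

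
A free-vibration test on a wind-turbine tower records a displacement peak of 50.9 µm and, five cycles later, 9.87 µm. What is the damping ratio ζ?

0.0521

Logarithmic decrement δ = (1/n)·ln(x₀/x_n) = (1/5)·ln(50.9/9.87) = (1/5)·ln(5.157) = 0.3281.
ζ = δ/√(4π² + δ²) = 0.3281/√(39.48 + 0.108) = 0.3281/6.292 = 0.05214.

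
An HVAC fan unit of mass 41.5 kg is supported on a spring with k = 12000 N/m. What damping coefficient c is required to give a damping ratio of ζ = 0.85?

1200 N·s/m

c_c = 2√(k·m) = 2√(12000 × 41.5) = 1411 N·s/m.
c = ζ·c_c = 0.85 × 1411 = 1200 N·s/m.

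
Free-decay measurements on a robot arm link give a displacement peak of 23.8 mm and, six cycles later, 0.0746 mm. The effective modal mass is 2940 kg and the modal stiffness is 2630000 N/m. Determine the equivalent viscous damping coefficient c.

26600 N·s/m

Logarithmic decrement δ = (1/n)·ln(x₀/x_n) = (1/6)·ln(23.8/0.0746) = (1/6)·ln(319.0) = 0.9609.
ζ = δ/√(4π² + δ²) = 0.9609/√(39.48 + 0.923) = 0.9609/6.356 = 0.1512.
c = ζ · 2√(km) = 0.1512 × 2√(2630000 × 2940) = 0.1512 × 175900 = 26590 N·s/m.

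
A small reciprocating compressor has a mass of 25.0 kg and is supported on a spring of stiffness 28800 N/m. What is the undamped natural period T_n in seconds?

0.185 s

ω_n = √(k/m) = √(28800/25.0) = √1152 = 33.94 rad/s.
T_n = 2π/ω_n = 6.283/33.94 = 0.1851 s.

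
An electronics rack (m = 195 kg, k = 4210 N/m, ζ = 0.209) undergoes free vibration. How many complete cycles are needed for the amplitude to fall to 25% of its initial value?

Logarithmic decrement δ = 2πζ/√(1 − ζ²) = 2π × 0.2090/√(1 − 0.0437) = 1.343.
x_n/x₀ = e^(−nδ) ≤ 0.25; take ln: n ≥ ln(1/0.25)/δ = 1.386/1.343 = 1.032.
So 2 complete cycles are required.

2 cycles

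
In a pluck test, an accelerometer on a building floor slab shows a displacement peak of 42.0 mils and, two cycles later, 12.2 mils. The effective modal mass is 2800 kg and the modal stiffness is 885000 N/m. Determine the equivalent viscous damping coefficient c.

9750 N·s/m

Logarithmic decrement δ = (1/n)·ln(x₀/x_n) = (1/2)·ln(42.0/12.2) = (1/2)·ln(3.443) = 0.6181.
ζ = δ/√(4π² + δ²) = 0.6181/√(39.48 + 0.382) = 0.6181/6.314 = 0.09790.
c = ζ · 2√(km) = 0.09790 × 2√(885000 × 2800) = 0.09790 × 99560 = 9747 N·s/m.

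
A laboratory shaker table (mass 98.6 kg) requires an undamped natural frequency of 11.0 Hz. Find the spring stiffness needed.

ω_n = 2πf_n = 2π × 11.0 = 69.12 rad/s.
k = m·ω_n² = 98.6 × 69.12² = 98.6 × 4777 = 471000 N/m.

471000 N/m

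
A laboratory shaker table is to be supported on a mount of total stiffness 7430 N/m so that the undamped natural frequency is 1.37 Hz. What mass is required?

100 kg

ω_n = 2πf_n = 2π × 1.37 = 8.608 rad/s.
m = k/ω_n² = 7430/8.608² = 7430/74.10 = 100.3 kg.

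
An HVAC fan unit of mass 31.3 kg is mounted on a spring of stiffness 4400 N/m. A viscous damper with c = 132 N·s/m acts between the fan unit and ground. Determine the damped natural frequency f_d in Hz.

1.86 Hz

ω_n = √(k/m) = √(4400/31.3) = 11.86 rad/s.
Critical damping c_c = 2√(k·m) = 2√(4400 × 31.3) = 742.2 N·s/m, so ζ = c/c_c = 132/742.2 = 0.1778.
ω_d = ω_n√(1 − ζ²) = 11.86 × √(1 − 0.0316) = 11.67 rad/s.
f_d = ω_d/(2π) = 1.857 Hz.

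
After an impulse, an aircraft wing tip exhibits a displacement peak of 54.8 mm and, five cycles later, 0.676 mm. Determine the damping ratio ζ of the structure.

0.139

Logarithmic decrement δ = (1/n)·ln(x₀/x_n) = (1/5)·ln(54.8/0.676) = (1/5)·ln(81.07) = 0.8791.
ζ = δ/√(4π² + δ²) = 0.8791/√(39.48 + 0.773) = 0.8791/6.344 = 0.1386.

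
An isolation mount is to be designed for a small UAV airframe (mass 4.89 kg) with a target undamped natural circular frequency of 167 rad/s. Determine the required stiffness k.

k = m·ω_n² = 4.89 × 167.0² = 4.89 × 27890 = 136400 N/m.

136000 N/m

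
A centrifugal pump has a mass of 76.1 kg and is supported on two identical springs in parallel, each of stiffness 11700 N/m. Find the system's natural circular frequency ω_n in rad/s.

17.5 rad/s

Parallel springs add: k_eq = 2 × 11700 = 23400 N/m.
ω_n = √(k_eq/m) = √(23400/76.1) = √307.5 = 17.54 rad/s.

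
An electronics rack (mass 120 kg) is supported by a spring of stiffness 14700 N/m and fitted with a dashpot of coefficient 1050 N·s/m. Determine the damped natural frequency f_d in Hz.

ω_n = √(k/m) = √(14700/120) = 11.07 rad/s.
Critical damping c_c = 2√(k·m) = 2√(14700 × 120) = 2656 N·s/m, so ζ = c/c_c = 1050/2656 = 0.3953.
ω_d = ω_n√(1 − ζ²) = 11.07 × √(1 − 0.156) = 10.17 rad/s.
f_d = ω_d/(2π) = 1.618 Hz.

1.62 Hz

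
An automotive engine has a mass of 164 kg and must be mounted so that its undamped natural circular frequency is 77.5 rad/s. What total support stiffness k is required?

985000 N/m

k = m·ω_n² = 164 × 77.50² = 164 × 6006 = 985000 N/m.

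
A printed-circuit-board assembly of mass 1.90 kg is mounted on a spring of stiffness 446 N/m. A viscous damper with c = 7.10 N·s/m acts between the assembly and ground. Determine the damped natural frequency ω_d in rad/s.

15.2 rad/s

ω_n = √(k/m) = √(446.0/1.90) = 15.32 rad/s.
Critical damping c_c = 2√(k·m) = 2√(446.0 × 1.90) = 58.22 N·s/m, so ζ = c/c_c = 7.10/58.22 = 0.1220.
ω_d = ω_n√(1 − ζ²) = 15.32 × √(1 − 0.0149) = 15.21 rad/s.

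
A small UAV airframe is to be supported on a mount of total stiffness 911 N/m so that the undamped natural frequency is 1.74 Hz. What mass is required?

7.62 kg

ω_n = 2πf_n = 2π × 1.74 = 10.93 rad/s.
m = k/ω_n² = 911/10.93² = 911/119.5 = 7.622 kg.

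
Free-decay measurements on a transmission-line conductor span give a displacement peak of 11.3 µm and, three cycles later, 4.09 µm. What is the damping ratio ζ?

Logarithmic decrement δ = (1/n)·ln(x₀/x_n) = (1/3)·ln(11.3/4.09) = (1/3)·ln(2.763) = 0.3388.
ζ = δ/√(4π² + δ²) = 0.3388/√(39.48 + 0.115) = 0.3388/6.292 = 0.05384.

0.0538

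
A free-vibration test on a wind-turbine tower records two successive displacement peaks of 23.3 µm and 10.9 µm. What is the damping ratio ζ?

Logarithmic decrement δ = (1/n)·ln(x₀/x_n) = (1/1)·ln(23.3/10.9) = (1/1)·ln(2.138) = 0.7597.
ζ = δ/√(4π² + δ²) = 0.7597/√(39.48 + 0.577) = 0.7597/6.329 = 0.1200.

0.120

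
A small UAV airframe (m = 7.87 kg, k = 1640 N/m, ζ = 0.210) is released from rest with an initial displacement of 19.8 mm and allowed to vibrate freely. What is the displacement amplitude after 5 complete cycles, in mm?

Logarithmic decrement δ = 2πζ/√(1 − ζ²) = 2π × 0.2100/√(1 − 0.0441) = 1.350.
After n cycles, x_n/x₀ = e^(−nδ), so x_5 = 19.8 × e^(−5 × 1.350) = 19.8 × 0.001173 = 0.02323 mm.

0.0232 mm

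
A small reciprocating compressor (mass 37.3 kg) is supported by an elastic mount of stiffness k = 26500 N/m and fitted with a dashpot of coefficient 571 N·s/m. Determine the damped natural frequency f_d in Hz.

ω_n = √(k/m) = √(26500/37.3) = 26.65 rad/s.
Critical damping c_c = 2√(k·m) = 2√(26500 × 37.3) = 1988 N·s/m, so ζ = c/c_c = 571/1988 = 0.2872.
ω_d = ω_n√(1 − ζ²) = 26.65 × √(1 − 0.0825) = 25.53 rad/s.
f_d = ω_d/(2π) = 4.064 Hz.

4.06 Hz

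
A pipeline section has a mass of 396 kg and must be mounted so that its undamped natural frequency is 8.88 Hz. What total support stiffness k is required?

ω_n = 2πf_n = 2π × 8.88 = 55.79 rad/s.
k = m·ω_n² = 396 × 55.79² = 396 × 3113 = 1233000 N/m.

1230000 N/m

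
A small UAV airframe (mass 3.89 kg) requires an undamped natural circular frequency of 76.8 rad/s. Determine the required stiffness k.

22900 N/m

k = m·ω_n² = 3.89 × 76.80² = 3.89 × 5898 = 22940 N/m.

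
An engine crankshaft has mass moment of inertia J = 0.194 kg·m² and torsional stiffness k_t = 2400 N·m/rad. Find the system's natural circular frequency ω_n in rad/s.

111 rad/s

ω_n = √(k_t/J) = √(2400/0.194) = √12370 = 111.2 rad/s.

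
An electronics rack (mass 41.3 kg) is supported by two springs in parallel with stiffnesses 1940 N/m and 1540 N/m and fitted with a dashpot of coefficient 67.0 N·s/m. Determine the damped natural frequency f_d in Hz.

Parallel springs add: k_eq = 1940 + 1540 = 3480 N/m.
ω_n = √(k_eq/m) = √(3480/41.3) = 9.179 rad/s.
Critical damping c_c = 2√(k_eq·m) = 2√(3480 × 41.3) = 758.2 N·s/m, so ζ = c/c_c = 67.0/758.2 = 0.08836.
ω_d = ω_n√(1 − ζ²) = 9.179 × √(1 − 0.00781) = 9.143 rad/s.
f_d = ω_d/(2π) = 1.455 Hz.

1.46 Hz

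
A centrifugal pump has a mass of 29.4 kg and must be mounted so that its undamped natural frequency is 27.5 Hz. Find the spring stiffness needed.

ω_n = 2πf_n = 2π × 27.5 = 172.8 rad/s.
k = m·ω_n² = 29.4 × 172.8² = 29.4 × 29860 = 877800 N/m.

878000 N/m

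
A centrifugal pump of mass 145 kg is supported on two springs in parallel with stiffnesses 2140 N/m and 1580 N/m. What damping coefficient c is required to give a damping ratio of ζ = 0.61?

896 N·s/m

Parallel springs add: k_eq = 2140 + 1580 = 3720 N/m.
c_c = 2√(k_eq·m) = 2√(3720 × 145) = 1469 N·s/m.
c = ζ·c_c = 0.61 × 1469 = 896.0 N·s/m.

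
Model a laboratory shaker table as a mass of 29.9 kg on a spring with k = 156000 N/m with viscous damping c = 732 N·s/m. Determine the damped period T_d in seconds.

0.0883 s

ω_n = √(k/m) = √(156000/29.9) = 72.23 rad/s.
Critical damping c_c = 2√(k·m) = 2√(156000 × 29.9) = 4319 N·s/m, so ζ = c/c_c = 732/4319 = 0.1695.
ω_d = ω_n√(1 − ζ²) = 72.23 × √(1 − 0.0287) = 71.19 rad/s.
T_d = 2π/ω_d = 0.08826 s.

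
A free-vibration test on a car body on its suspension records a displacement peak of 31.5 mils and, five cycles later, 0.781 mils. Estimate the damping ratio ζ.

0.117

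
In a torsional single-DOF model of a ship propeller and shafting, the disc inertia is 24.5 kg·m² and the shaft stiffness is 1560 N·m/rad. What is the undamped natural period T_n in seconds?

ω_n = √(k_t/J) = √(1560/24.5) = √63.67 = 7.980 rad/s.
T_n = 2π/ω_n = 6.283/7.980 = 0.7874 s.

0.787 s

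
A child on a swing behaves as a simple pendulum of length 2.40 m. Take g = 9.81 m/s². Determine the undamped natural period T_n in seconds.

3.11 s

For a simple pendulum ω_n = √(g/L) = √(9.81/2.40) = √4.088 = 2.022 rad/s.
T_n = 2π/ω_n = 6.283/2.022 = 3.108 s.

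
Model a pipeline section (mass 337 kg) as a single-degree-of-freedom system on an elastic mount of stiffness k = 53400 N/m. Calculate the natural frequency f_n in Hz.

2.00 Hz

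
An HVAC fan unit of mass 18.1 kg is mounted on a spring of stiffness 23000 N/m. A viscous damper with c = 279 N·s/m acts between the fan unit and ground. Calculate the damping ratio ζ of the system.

ω_n = √(k/m) = √(23000/18.1) = 35.65 rad/s.
Critical damping c_c = 2√(k·m) = 2√(23000 × 18.1) = 1290 N·s/m, so ζ = c/c_c = 279/1290 = 0.2162.

0.216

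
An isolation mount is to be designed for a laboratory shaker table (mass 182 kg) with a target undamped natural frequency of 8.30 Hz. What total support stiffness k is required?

495000 N/m

ω_n = 2πf_n = 2π × 8.30 = 52.15 rad/s.
k = m·ω_n² = 182 × 52.15² = 182 × 2720 = 495000 N/m.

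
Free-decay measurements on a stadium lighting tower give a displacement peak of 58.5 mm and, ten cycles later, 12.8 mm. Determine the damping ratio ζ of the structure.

0.0242

Logarithmic decrement δ = (1/n)·ln(x₀/x_n) = (1/10)·ln(58.5/12.8) = (1/10)·ln(4.570) = 0.1520.
ζ = δ/√(4π² + δ²) = 0.1520/√(39.48 + 0.0231) = 0.1520/6.285 = 0.02418.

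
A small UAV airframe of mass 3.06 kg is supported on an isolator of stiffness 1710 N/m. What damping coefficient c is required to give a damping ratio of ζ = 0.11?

15.9 N·s/m

c_c = 2√(k·m) = 2√(1710 × 3.06) = 144.7 N·s/m.
c = ζ·c_c = 0.11 × 144.7 = 15.91 N·s/m.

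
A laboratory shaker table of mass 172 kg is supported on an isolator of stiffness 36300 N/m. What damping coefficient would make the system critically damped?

c_c = 2√(k·m) = 2√(36300 × 172) = 2 × 2499 = 4997 N·s/m.

5000 N·s/m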